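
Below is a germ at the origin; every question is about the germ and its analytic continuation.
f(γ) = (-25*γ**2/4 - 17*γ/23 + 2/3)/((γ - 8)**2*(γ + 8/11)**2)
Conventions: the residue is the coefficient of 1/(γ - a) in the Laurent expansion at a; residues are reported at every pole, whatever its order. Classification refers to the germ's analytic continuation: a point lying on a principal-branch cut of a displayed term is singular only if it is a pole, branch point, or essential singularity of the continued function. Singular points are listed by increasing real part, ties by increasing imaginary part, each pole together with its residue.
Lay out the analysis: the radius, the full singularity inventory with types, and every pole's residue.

Denominator factor (γ - 8)^2: pole of order 2 at 8, modulus 8.
Denominator factor (γ + 8/11)^2: pole of order 2 at -8/11, modulus 8/11.
The radius of convergence is the smallest modulus among the singular points: 8/11.
At the order-2 pole -8/11 set g(γ) = (γ - (-8/11))^2*f(γ) = (-25*γ**2/4 - 17*γ/23 + 2/3)/(γ - 8)**2.
Order-2 pole: residue = g'(a); g'(-8/11) = 1576993/15261696, so the residue is 1576993/15261696.
At the order-2 pole 8 set g(γ) = (γ - (8))^2*f(γ) = (-25*γ**2/4 - 17*γ/23 + 2/3)/(γ + 8/11)**2.
Order-2 pole: residue = g'(a); g'(8) = -1576993/15261696, so the residue is -1576993/15261696.
List the singular points by increasing real part (a conjugate pair: the negative imaginary part first).

Radius of convergence at 0: 8/11.
At -8/11: a pole of order 2; residue 1576993/15261696.
At 8: a pole of order 2; residue -1576993/15261696.


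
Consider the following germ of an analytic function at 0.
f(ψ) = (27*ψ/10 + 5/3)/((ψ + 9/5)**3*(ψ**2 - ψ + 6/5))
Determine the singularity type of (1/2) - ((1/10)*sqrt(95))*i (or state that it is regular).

The denominator factor ψ**2 - ψ + 6/5 vanishes at (1/2) - ((1/10)*sqrt(95))*i and appears to the power 1; the numerator there equals (181/60) - ((27/100)*sqrt(95))*i, nonzero, and no other factor vanishes.
Hence a pole whose order is the multiplicity, 1.

The point is a pole of order 1.


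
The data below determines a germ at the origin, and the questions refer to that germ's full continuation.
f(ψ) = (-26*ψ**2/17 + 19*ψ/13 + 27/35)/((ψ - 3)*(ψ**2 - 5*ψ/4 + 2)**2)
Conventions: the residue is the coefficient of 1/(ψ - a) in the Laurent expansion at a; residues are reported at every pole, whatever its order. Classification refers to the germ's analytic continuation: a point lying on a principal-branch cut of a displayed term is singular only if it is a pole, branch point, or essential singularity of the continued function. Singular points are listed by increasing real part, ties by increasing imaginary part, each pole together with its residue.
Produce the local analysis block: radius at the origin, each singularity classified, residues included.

Denominator factor (ψ**2 - 5*ψ/4 + 2)^2: discriminant -103/16, complex-conjugate roots (5/8) + ((1/8)*sqrt(103))*i and (5/8) - ((1/8)*sqrt(103))*i; poles of order 2, moduli sqrt(2) and sqrt(2).
Denominator factor (ψ - 3): pole of order 1 at 3, modulus 3.
The radius of convergence is the smallest modulus among the singular points: sqrt(2).
The factor ψ**2 - 5*ψ/4 + 2 splits as (ψ - a)(ψ - a') with a = (5/8) - ((1/8)*sqrt(103))*i, a' = (5/8) + ((1/8)*sqrt(103))*i. At the order-2 pole a set g(ψ) = (ψ - a)^2*f(ψ) = [(-26*ψ**2/17 + 19*ψ/13 + 27/35)/(ψ - 3)] / (ψ - a')^2.
Order-2 pole: residue = g'(a); g'((5/8) - ((1/8)*sqrt(103))*i) = (532704/6505135) - ((1745664/13802595443)*sqrt(103))*i, so the residue is (532704/6505135) - ((1745664/13802595443)*sqrt(103))*i.
The factor ψ**2 - 5*ψ/4 + 2 splits as (ψ - a)(ψ - a') with a = (5/8) + ((1/8)*sqrt(103))*i, a' = (5/8) - ((1/8)*sqrt(103))*i. At the order-2 pole a set g(ψ) = (ψ - a)^2*f(ψ) = [(-26*ψ**2/17 + 19*ψ/13 + 27/35)/(ψ - 3)] / (ψ - a')^2.
Order-2 pole: residue = g'(a); g'((5/8) + ((1/8)*sqrt(103))*i) = (532704/6505135) + ((1745664/13802595443)*sqrt(103))*i, so the residue is (532704/6505135) + ((1745664/13802595443)*sqrt(103))*i.
At the order-1 pole 3 set g(ψ) = (ψ - (3))*f(ψ) = (-26*ψ**2/17 + 19*ψ/13 + 27/35)/(ψ**2 - 5*ψ/4 + 2)**2.
Simple pole: residue = g(a) at a = 3, which is -1065408/6505135.
List the singular points by increasing real part (a conjugate pair: the negative imaginary part first).

Radius of convergence at 0: sqrt(2).
At (5/8) - ((1/8)*sqrt(103))*i: a pole of order 2; residue (532704/6505135) - ((1745664/13802595443)*sqrt(103))*i.
At (5/8) + ((1/8)*sqrt(103))*i: a pole of order 2; residue (532704/6505135) + ((1745664/13802595443)*sqrt(103))*i.
At 3: a pole of order 1; residue -1065408/6505135.


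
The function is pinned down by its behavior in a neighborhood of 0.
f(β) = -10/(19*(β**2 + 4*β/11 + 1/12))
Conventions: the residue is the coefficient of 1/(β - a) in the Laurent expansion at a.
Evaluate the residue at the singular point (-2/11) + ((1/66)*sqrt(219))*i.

The residue is ((110/1387)*sqrt(219))*i.

The factor β**2 + 4*β/11 + 1/12 splits as (β - a)(β - a') with a = (-2/11) + ((1/66)*sqrt(219))*i, a' = (-2/11) - ((1/66)*sqrt(219))*i. At the order-1 pole a set g(β) = (β - a)*f(β) = [-10/19] / (β - a').
Simple pole: residue = g(a) at a = (-2/11) + ((1/66)*sqrt(219))*i, which is ((110/1387)*sqrt(219))*i.


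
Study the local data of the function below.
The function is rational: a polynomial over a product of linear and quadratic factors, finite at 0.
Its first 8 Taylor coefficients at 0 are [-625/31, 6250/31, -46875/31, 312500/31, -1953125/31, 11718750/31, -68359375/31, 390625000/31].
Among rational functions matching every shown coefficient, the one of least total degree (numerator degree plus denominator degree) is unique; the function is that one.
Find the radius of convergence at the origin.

No rational of total degree below 2 reproduces all 8 coefficients; solving the [0/2] Pade equations on them gives f(j) = -25/(31*(j + 1/5)**2), whose expansion matches every shown term.
Denominator factor (j + 1/5)^2: pole of order 2 at -1/5, modulus 1/5.
The radius of convergence is the smallest modulus among the singular points: 1/5.

The radius of convergence is 1/5.


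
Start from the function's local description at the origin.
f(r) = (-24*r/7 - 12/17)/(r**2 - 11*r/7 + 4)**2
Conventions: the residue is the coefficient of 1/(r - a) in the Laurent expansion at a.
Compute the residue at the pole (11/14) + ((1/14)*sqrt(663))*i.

The residue is ((13216/2490891)*sqrt(663))*i.

The factor r**2 - 11*r/7 + 4 splits as (r - a)(r - a') with a = (11/14) + ((1/14)*sqrt(663))*i, a' = (11/14) - ((1/14)*sqrt(663))*i. At the order-2 pole a set g(r) = (r - a)^2*f(r) = [-24*r/7 - 12/17] / (r - a')^2.
Order-2 pole: residue = g'(a); g'((11/14) + ((1/14)*sqrt(663))*i) = ((13216/2490891)*sqrt(663))*i, so the residue is ((13216/2490891)*sqrt(663))*i.


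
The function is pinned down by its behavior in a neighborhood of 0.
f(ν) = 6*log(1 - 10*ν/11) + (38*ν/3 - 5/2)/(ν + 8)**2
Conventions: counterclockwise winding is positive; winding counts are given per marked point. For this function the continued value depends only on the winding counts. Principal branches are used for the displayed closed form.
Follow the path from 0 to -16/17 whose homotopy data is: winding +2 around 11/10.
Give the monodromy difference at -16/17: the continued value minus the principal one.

Continued minus principal equals (24)*pi*i.

The rational part is single-valued and drops out of the difference; each branch term changes only by its own monodromy.
(6)*log(1 - ν/(11/10)): each positive loop around 11/10 adds 2*pi*i to the log, so winding +2 contributes (6)*(2)*2*pi*i = (24)*pi*i.
Summing the contributions at ν = -16/17 gives (24)*pi*i.


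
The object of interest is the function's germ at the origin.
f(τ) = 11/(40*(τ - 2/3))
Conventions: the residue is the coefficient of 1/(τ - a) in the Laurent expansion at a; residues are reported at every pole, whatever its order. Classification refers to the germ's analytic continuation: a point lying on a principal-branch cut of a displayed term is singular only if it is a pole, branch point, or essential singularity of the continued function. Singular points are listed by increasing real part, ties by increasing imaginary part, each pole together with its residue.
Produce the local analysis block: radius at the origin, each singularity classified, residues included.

Radius of convergence at 0: 2/3.
At 2/3: a pole of order 1; residue 11/40.

Denominator factor (τ - 2/3): pole of order 1 at 2/3, modulus 2/3.
The radius of convergence is the smallest modulus among the singular points: 2/3.
At the order-1 pole 2/3 set g(τ) = (τ - (2/3))*f(τ) = 11/40.
Simple pole: residue = g(a) at a = 2/3, which is 11/40.


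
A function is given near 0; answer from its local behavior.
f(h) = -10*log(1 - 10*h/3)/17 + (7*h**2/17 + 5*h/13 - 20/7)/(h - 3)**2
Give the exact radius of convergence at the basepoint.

Denominator factor (h - 3)^2: pole of order 2 at 3, modulus 3.
Branch term (-10/17)*log(1 - h/(3/10)): its argument vanishes at h = 3/10, a logarithmic branch point, modulus 3/10.
The radius of convergence is the smallest modulus among the singular points: 3/10.

The radius of convergence is 3/10.


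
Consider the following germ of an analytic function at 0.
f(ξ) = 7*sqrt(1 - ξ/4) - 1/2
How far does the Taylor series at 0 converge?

Branch term (7)*sqrt(1 - ξ/(4)): its argument vanishes at ξ = 4, a square-root branch point, modulus 4.
The radius of convergence is the smallest modulus among the singular points: 4.

The radius of convergence is 4.


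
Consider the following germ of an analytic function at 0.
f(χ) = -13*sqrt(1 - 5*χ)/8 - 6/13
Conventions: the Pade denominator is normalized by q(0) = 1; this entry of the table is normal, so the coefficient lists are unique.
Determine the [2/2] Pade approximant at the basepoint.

Taylor coefficients needed (expand at 0): a_0 = -217/104, a_1 = 65/16, a_2 = 325/64, a_3 = 1625/128, a_4 = 40625/1024.
Write the denominator as Q(χ) = 1 + q1*χ + q2*χ^2. Requiring Q*f - P = O(χ^5) with deg P <= 2 kills the coefficients of χ^3..χ^4 in Q*f:
  χ^3: a_3 + q1*a_2 + q2*a_1 = 0, i.e. 1625/128 + (325/64)*q1 + (65/16)*q2 = 0.
  χ^4: a_4 + q1*a_3 + q2*a_2 = 0, i.e. 40625/1024 + (1625/128)*q1 + (325/64)*q2 = 0.
Solving this linear system: q1 = -15/4, q2 = 25/16.
The numerator is Q*f truncated at degree 2: P0 = a_0 = -217/104; P1 = a_1 + q1*a_0 = 4945/416; P2 = a_2 + q1*a_1 + q2*a_0 = -22325/1664.

The Pade approximant has numerator coefficients [-217/104, 4945/416, -22325/1664]; denominator coefficients [1, -15/4, 25/16].


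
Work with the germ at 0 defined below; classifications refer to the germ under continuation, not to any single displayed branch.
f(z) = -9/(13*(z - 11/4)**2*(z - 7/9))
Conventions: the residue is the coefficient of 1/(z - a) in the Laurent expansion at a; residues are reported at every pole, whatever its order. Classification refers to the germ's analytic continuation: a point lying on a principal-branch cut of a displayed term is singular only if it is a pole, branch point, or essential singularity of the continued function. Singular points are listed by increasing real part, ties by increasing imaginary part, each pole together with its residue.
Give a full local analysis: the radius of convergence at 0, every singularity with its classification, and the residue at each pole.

Radius of convergence at 0: 7/9.
At 7/9: a pole of order 1; residue -11664/65533.
At 11/4: a pole of order 2; residue 11664/65533.

Denominator factor (z - 11/4)^2: pole of order 2 at 11/4, modulus 11/4.
Denominator factor (z - 7/9): pole of order 1 at 7/9, modulus 7/9.
The radius of convergence is the smallest modulus among the singular points: 7/9.
At the order-1 pole 7/9 set g(z) = (z - (7/9))*f(z) = -9/(13*(z - 11/4)**2).
Simple pole: residue = g(a) at a = 7/9, which is -11664/65533.
At the order-2 pole 11/4 set g(z) = (z - (11/4))^2*f(z) = -9/(13*(z - 7/9)).
Order-2 pole: residue = g'(a); g'(11/4) = 11664/65533, so the residue is 11664/65533.
List the singular points by increasing real part (a conjugate pair: the negative imaginary part first).


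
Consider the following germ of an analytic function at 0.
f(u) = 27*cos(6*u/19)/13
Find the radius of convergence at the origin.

The radius of convergence is infinite.

The factor cos(6*u/19) is entire and contributes no finite singular point.
The polynomial part has no poles.
No finite singular points: the Taylor series at 0 converges everywhere.


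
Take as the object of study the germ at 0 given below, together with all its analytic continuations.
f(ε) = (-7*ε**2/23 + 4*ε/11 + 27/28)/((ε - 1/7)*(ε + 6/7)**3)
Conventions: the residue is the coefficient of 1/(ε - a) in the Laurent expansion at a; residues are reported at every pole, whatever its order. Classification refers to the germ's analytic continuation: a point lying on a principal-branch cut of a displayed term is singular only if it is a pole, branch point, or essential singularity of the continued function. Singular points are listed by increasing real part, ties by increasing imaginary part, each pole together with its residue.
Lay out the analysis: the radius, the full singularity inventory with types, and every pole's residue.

Denominator factor (ε - 1/7): pole of order 1 at 1/7, modulus 1/7.
Denominator factor (ε + 6/7)^3: pole of order 3 at -6/7, modulus 6/7.
The radius of convergence is the smallest modulus among the singular points: 1/7.
At the order-3 pole -6/7 set g(ε) = (ε - (-6/7))^3*f(ε) = (-7*ε**2/23 + 4*ε/11 + 27/28)/(ε - 1/7).
Order-3 pole: residue = g''(a)/2; g''(-6/7) = -7155/3542, so the residue is -7155/7084.
At the order-1 pole 1/7 set g(ε) = (ε - (1/7))*f(ε) = (-7*ε**2/23 + 4*ε/11 + 27/28)/(ε + 6/7)**3.
Simple pole: residue = g(a) at a = 1/7, which is 7155/7084.
List the singular points by increasing real part (a conjugate pair: the negative imaginary part first).

Radius of convergence at 0: 1/7.
At -6/7: a pole of order 3; residue -7155/7084.
At 1/7: a pole of order 1; residue 7155/7084.


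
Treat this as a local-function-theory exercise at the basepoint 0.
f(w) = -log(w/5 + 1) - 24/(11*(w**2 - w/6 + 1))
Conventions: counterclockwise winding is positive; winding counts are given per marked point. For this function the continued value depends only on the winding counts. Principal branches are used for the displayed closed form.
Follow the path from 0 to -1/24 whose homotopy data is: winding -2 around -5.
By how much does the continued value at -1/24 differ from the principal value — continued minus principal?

Continued minus principal equals (4)*pi*i.

The rational part is single-valued and drops out of the difference; each branch term changes only by its own monodromy.
(-1)*log(1 - w/(-5)): each positive loop around -5 adds 2*pi*i to the log, so winding -2 contributes (-1)*(-2)*2*pi*i = (4)*pi*i.
Summing the contributions at w = -1/24 gives (4)*pi*i.


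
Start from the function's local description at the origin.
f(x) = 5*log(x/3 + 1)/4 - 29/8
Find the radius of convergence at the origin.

The radius of convergence is 3.

Branch term (5/4)*log(1 - x/(-3)): its argument vanishes at x = -3, a logarithmic branch point, modulus 3.
The radius of convergence is the smallest modulus among the singular points: 3.


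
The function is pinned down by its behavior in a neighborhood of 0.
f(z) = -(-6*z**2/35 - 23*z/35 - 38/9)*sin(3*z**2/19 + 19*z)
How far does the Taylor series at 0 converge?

The factor -sin(3*z**2/19 + 19*z) is entire and contributes no finite singular point.
The polynomial part has no poles.
No finite singular points: the Taylor series at 0 converges everywhere.

The radius of convergence is infinite.


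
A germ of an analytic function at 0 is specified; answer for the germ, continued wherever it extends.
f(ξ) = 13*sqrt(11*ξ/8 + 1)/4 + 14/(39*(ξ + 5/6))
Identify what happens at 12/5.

Denominator factors: ξ + 5/6 = 97/30 at ξ = 12/5 — none vanishes.
Branch term sqrt(1 - ξ/(-8/11)): argument at 12/5 is 43/10, nonzero, so 12/5 is not its branch point (a point on a principal cut is still regular for the continued germ).
So the germ continues analytically to 12/5.

The point is a regular point.


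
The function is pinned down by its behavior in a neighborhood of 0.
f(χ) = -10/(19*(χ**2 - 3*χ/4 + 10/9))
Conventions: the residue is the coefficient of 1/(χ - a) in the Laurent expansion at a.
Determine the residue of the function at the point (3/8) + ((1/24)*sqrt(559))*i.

The residue is ((120/10621)*sqrt(559))*i.

The factor χ**2 - 3*χ/4 + 10/9 splits as (χ - a)(χ - a') with a = (3/8) + ((1/24)*sqrt(559))*i, a' = (3/8) - ((1/24)*sqrt(559))*i. At the order-1 pole a set g(χ) = (χ - a)*f(χ) = [-10/19] / (χ - a').
Simple pole: residue = g(a) at a = (3/8) + ((1/24)*sqrt(559))*i, which is ((120/10621)*sqrt(559))*i.


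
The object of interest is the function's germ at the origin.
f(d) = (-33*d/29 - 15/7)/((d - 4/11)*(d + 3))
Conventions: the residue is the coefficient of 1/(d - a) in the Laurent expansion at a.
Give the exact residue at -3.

At the order-1 pole -3 set g(d) = (d - (-3))*f(d) = (-33*d/29 - 15/7)/(d - 4/11).
Simple pole: residue = g(a) at a = -3, which is -2838/7511.

The residue is -2838/7511.


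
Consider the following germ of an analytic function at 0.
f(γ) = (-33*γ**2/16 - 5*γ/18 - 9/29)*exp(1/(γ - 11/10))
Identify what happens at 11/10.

The exponent 1/(γ - (11/10)) has a pole at 11/10, so exp(1/(γ - (11/10))) takes every nonzero value near it: an essential singularity (not a pole of any order).

The point is an essential singularity.


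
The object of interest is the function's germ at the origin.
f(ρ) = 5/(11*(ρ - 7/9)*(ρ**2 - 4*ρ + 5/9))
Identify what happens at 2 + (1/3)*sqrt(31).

The point is a pole of order 1.

The denominator factor ρ**2 - 4*ρ + 5/9 vanishes at 2 + (1/3)*sqrt(31) and appears to the power 1; the numerator there equals 5/11, nonzero, and no other factor vanishes.
Hence a pole whose order is the multiplicity, 1.


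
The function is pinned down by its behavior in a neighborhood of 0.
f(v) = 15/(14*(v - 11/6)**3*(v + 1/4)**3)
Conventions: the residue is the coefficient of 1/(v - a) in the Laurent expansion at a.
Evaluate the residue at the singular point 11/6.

At the order-3 pole 11/6 set g(v) = (v - (11/6))^3*f(v) = 15/(14*(v + 1/4)**3).
Order-3 pole: residue = g''(a)/2; g''(11/6) = 4478976/13671875, so the residue is 2239488/13671875.

The residue is 2239488/13671875.


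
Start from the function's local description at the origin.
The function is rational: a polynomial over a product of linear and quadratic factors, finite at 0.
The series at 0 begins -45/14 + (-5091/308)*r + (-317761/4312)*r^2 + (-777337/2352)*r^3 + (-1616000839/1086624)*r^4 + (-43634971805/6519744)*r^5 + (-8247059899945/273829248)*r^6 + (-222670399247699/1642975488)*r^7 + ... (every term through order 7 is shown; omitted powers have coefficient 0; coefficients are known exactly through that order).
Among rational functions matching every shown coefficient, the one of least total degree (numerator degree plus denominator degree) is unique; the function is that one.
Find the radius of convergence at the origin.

No rational of total degree below 4 reproduces all 8 coefficients; solving the [1/3] Pade equations on them gives f(r) = (17*r/33 + 5/3)/((r - 2/9)*(r**2 - 7*r/9 + 7/3)), whose expansion matches every shown term.
Denominator factor (r - 2/9): pole of order 1 at 2/9, modulus 2/9.
Denominator factor (r**2 - 7*r/9 + 7/3): discriminant -707/81, complex-conjugate roots (7/18) + ((1/18)*sqrt(707))*i and (7/18) - ((1/18)*sqrt(707))*i; poles of order 1, moduli (1/3)*sqrt(21) and (1/3)*sqrt(21).
The radius of convergence is the smallest modulus among the singular points: 2/9.

The radius of convergence is 2/9.


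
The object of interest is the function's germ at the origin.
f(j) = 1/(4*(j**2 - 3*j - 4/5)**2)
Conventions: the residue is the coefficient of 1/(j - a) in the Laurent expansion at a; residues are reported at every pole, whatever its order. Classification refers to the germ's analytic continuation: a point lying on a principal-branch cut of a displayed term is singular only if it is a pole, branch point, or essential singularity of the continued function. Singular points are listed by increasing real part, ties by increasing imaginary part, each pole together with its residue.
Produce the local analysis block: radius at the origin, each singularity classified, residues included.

Radius of convergence at 0: -3/2 + (1/10)*sqrt(305).
At 3/2 - (1/10)*sqrt(305): a pole of order 2; residue (5/7442)*sqrt(305).
At 3/2 + (1/10)*sqrt(305): a pole of order 2; residue -(5/7442)*sqrt(305).

Denominator factor (j**2 - 3*j - 4/5)^2: discriminant 61/5, real irrational roots 3/2 + (1/10)*sqrt(305) and 3/2 - (1/10)*sqrt(305); poles of order 2, moduli 3/2 + (1/10)*sqrt(305) and -3/2 + (1/10)*sqrt(305).
The radius of convergence is the smallest modulus among the singular points: -3/2 + (1/10)*sqrt(305).
The factor j**2 - 3*j - 4/5 splits as (j - a)(j - a') with a = 3/2 - (1/10)*sqrt(305), a' = 3/2 + (1/10)*sqrt(305). At the order-2 pole a set g(j) = (j - a)^2*f(j) = [1/4] / (j - a')^2.
Order-2 pole: residue = g'(a); g'(3/2 - (1/10)*sqrt(305)) = (5/7442)*sqrt(305), so the residue is (5/7442)*sqrt(305).
The factor j**2 - 3*j - 4/5 splits as (j - a)(j - a') with a = 3/2 + (1/10)*sqrt(305), a' = 3/2 - (1/10)*sqrt(305). At the order-2 pole a set g(j) = (j - a)^2*f(j) = [1/4] / (j - a')^2.
Order-2 pole: residue = g'(a); g'(3/2 + (1/10)*sqrt(305)) = -(5/7442)*sqrt(305), so the residue is -(5/7442)*sqrt(305).
List the singular points by increasing real part (a conjugate pair: the negative imaginary part first).


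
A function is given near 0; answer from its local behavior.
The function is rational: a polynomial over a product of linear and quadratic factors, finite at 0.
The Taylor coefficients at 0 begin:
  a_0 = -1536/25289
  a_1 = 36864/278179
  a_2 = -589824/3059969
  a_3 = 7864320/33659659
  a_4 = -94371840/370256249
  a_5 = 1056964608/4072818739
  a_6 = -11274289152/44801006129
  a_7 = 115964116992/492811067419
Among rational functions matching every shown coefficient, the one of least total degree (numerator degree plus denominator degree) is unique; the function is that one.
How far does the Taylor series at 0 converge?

No rational of total degree below 3 reproduces all 8 coefficients; solving the [0/3] Pade equations on them gives f(z) = -3/(19*(z + 11/8)**3), whose expansion matches every shown term.
Denominator factor (z + 11/8)^3: pole of order 3 at -11/8, modulus 11/8.
The radius of convergence is the smallest modulus among the singular points: 11/8.

The radius of convergence is 11/8.


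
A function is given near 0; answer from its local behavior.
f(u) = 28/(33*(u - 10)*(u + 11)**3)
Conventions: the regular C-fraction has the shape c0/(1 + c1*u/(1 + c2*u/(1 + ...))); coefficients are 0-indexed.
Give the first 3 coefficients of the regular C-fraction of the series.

Taylor coefficients (expand at 0): a_0 = -14/219615, a_1 = 133/12078825, a_2 = -2737/1328670750.
c0 = a_0 = -14/219615. Peel one level at a time: if S = 1 + c*u/S' with S'(0) = 1, then c is the u-coefficient of S and S' = c*u/(S - 1).
S_1 = c0/f = 1 + (19/110)*u + (-3/1210)*u^2 + ...; c1 = 19/110.
S_2 = c1*u/(S_1 - 1) = 1 + (3/209)*u + ...; c2 = 3/209.

The regular C-fraction coefficients are [-14/219615, 19/110, 3/209].


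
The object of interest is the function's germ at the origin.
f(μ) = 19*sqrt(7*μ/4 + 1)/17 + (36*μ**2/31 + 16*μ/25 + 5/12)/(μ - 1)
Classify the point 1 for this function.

The point is a pole of order 1.

The denominator factor μ - 1 vanishes at 1 and appears to the power 1; the numerator there equals 20627/9300, nonzero, and no other factor vanishes.
The branch terms are analytic at this point.
Hence a pole whose order is the multiplicity, 1.


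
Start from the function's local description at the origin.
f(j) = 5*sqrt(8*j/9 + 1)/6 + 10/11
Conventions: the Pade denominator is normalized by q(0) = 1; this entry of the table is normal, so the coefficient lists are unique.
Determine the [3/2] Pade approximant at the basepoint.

The Pade approximant has numerator coefficients [115/66, 190/99, 50/99, 40/2187]; denominator coefficients [1, 8/9, 4/27].

Taylor coefficients needed (expand at 0): a_0 = 115/66, a_1 = 10/27, a_2 = -20/243, a_3 = 80/2187, a_4 = -400/19683, a_5 = 2240/177147.
Write the denominator as Q(j) = 1 + q1*j + q2*j^2. Requiring Q*f - P = O(j^6) with deg P <= 3 kills the coefficients of j^4..j^5 in Q*f:
  j^4: a_4 + q1*a_3 + q2*a_2 = 0, i.e. -400/19683 + (80/2187)*q1 + (-20/243)*q2 = 0.
  j^5: a_5 + q1*a_4 + q2*a_3 = 0, i.e. 2240/177147 + (-400/19683)*q1 + (80/2187)*q2 = 0.
Solving this linear system: q1 = 8/9, q2 = 4/27.
The numerator is Q*f truncated at degree 3: P0 = a_0 = 115/66; P1 = a_1 + q1*a_0 = 190/99; P2 = a_2 + q1*a_1 + q2*a_0 = 50/99; P3 = a_3 + q1*a_2 + q2*a_1 = 40/2187.


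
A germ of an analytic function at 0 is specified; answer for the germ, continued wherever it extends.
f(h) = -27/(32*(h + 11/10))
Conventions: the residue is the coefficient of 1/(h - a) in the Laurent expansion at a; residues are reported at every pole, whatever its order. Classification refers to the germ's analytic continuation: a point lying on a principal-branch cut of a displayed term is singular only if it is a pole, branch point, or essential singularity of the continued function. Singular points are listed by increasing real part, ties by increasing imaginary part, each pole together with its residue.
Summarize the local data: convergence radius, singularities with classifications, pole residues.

Denominator factor (h + 11/10): pole of order 1 at -11/10, modulus 11/10.
The radius of convergence is the smallest modulus among the singular points: 11/10.
At the order-1 pole -11/10 set g(h) = (h - (-11/10))*f(h) = -27/32.
Simple pole: residue = g(a) at a = -11/10, which is -27/32.

Radius of convergence at 0: 11/10.
At -11/10: a pole of order 1; residue -27/32.


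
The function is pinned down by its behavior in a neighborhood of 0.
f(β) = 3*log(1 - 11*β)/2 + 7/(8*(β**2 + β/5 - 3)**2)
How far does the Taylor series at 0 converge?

The radius of convergence is 1/11.

Denominator factor (β**2 + β/5 - 3)^2: discriminant 301/25, real irrational roots -1/10 + (1/10)*sqrt(301) and -1/10 - (1/10)*sqrt(301); poles of order 2, moduli -1/10 + (1/10)*sqrt(301) and 1/10 + (1/10)*sqrt(301).
Branch term (3/2)*log(1 - β/(1/11)): its argument vanishes at β = 1/11, a logarithmic branch point, modulus 1/11.
The radius of convergence is the smallest modulus among the singular points: 1/11.


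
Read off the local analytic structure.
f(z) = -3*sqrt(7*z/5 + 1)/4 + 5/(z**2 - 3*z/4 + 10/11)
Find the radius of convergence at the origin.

The radius of convergence is 5/7.

Denominator factor (z**2 - 3*z/4 + 10/11): discriminant -541/176, complex-conjugate roots (3/8) + ((1/88)*sqrt(5951))*i and (3/8) - ((1/88)*sqrt(5951))*i; poles of order 1, moduli (1/11)*sqrt(110) and (1/11)*sqrt(110).
Branch term (-3/4)*sqrt(1 - z/(-5/7)): its argument vanishes at z = -5/7, a square-root branch point, modulus 5/7.
The radius of convergence is the smallest modulus among the singular points: 5/7.


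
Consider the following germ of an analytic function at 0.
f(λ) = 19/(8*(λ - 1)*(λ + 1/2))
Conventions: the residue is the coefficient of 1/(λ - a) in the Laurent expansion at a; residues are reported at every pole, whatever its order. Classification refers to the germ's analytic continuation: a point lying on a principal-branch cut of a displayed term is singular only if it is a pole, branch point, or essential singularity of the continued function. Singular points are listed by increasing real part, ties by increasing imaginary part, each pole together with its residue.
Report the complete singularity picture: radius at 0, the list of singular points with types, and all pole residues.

Radius of convergence at 0: 1/2.
At -1/2: a pole of order 1; residue -19/12.
At 1: a pole of order 1; residue 19/12.

Denominator factor (λ - 1): pole of order 1 at 1, modulus 1.
Denominator factor (λ + 1/2): pole of order 1 at -1/2, modulus 1/2.
The radius of convergence is the smallest modulus among the singular points: 1/2.
At the order-1 pole -1/2 set g(λ) = (λ - (-1/2))*f(λ) = 19/(8*(λ - 1)).
Simple pole: residue = g(a) at a = -1/2, which is -19/12.
At the order-1 pole 1 set g(λ) = (λ - (1))*f(λ) = 19/(8*(λ + 1/2)).
Simple pole: residue = g(a) at a = 1, which is 19/12.
List the singular points by increasing real part (a conjugate pair: the negative imaginary part first).


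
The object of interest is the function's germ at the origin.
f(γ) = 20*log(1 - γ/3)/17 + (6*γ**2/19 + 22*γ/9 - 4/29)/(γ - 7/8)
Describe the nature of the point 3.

The point is a logarithmic branch point.

The term (20/17)*log(1 - γ/(3)) has argument 1 - 3/(3) = 0 at 3: a logarithmic (infinitely-sheeted) branch point; the remaining terms are analytic or single-valued there.


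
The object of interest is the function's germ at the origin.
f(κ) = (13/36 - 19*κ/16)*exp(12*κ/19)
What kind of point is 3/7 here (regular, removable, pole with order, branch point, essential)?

The point is a regular point.

There is no denominator, hence no pole anywhere.
The factor exp(12*κ/19) is entire.
So the germ continues analytically to 3/7.


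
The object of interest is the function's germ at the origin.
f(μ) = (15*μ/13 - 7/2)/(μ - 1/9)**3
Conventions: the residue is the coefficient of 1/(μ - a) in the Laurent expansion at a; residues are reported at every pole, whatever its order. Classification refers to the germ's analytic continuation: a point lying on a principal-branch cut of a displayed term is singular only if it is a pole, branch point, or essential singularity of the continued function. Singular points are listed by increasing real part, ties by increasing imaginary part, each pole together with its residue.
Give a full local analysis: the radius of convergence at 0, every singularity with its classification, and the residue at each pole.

Denominator factor (μ - 1/9)^3: pole of order 3 at 1/9, modulus 1/9.
The radius of convergence is the smallest modulus among the singular points: 1/9.
At the order-3 pole 1/9 set g(μ) = (μ - (1/9))^3*f(μ) = 15*μ/13 - 7/2.
Order-3 pole: residue = g''(a)/2; g''(1/9) = 0, so the residue is 0.

Radius of convergence at 0: 1/9.
At 1/9: a pole of order 3; residue 0.


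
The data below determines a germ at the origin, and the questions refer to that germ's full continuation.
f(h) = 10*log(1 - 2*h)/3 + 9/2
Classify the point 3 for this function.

The point is a regular point.

There is no denominator, hence no pole anywhere.
Branch term log(1 - h/(1/2)): argument at 3 is -5, nonzero, so 3 is not its branch point (a point on a principal cut is still regular for the continued germ).
So the germ continues analytically to 3.


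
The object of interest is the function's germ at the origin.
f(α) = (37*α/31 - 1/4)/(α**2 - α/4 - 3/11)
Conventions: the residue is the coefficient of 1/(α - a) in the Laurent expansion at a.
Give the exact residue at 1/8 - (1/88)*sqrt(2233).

The residue is 37/62 + (25/12586)*sqrt(2233).

The factor α**2 - α/4 - 3/11 splits as (α - a)(α - a') with a = 1/8 - (1/88)*sqrt(2233), a' = 1/8 + (1/88)*sqrt(2233). At the order-1 pole a set g(α) = (α - a)*f(α) = [37*α/31 - 1/4] / (α - a').
Simple pole: residue = g(a) at a = 1/8 - (1/88)*sqrt(2233), which is 37/62 + (25/12586)*sqrt(2233).


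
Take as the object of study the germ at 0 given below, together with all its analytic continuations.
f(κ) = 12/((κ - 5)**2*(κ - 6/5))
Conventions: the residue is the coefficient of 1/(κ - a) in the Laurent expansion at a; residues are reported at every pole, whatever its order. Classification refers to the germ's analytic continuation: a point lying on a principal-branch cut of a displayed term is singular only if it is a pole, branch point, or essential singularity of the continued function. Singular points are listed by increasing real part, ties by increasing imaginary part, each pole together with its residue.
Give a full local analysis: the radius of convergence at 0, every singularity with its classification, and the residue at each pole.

Denominator factor (κ - 6/5): pole of order 1 at 6/5, modulus 6/5.
Denominator factor (κ - 5)^2: pole of order 2 at 5, modulus 5.
The radius of convergence is the smallest modulus among the singular points: 6/5.
At the order-1 pole 6/5 set g(κ) = (κ - (6/5))*f(κ) = 12/(κ - 5)**2.
Simple pole: residue = g(a) at a = 6/5, which is 300/361.
At the order-2 pole 5 set g(κ) = (κ - (5))^2*f(κ) = 12/(κ - 6/5).
Order-2 pole: residue = g'(a); g'(5) = -300/361, so the residue is -300/361.
List the singular points by increasing real part (a conjugate pair: the negative imaginary part first).

Radius of convergence at 0: 6/5.
At 6/5: a pole of order 1; residue 300/361.
At 5: a pole of order 2; residue -300/361.


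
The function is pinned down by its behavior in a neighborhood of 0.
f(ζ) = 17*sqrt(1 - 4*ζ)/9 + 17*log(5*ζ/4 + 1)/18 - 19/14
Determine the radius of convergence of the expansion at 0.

The radius of convergence is 1/4.

Branch term (17/9)*sqrt(1 - ζ/(1/4)): its argument vanishes at ζ = 1/4, a square-root branch point, modulus 1/4.
Branch term (17/18)*log(1 - ζ/(-4/5)): its argument vanishes at ζ = -4/5, a logarithmic branch point, modulus 4/5.
The radius of convergence is the smallest modulus among the singular points: 1/4.


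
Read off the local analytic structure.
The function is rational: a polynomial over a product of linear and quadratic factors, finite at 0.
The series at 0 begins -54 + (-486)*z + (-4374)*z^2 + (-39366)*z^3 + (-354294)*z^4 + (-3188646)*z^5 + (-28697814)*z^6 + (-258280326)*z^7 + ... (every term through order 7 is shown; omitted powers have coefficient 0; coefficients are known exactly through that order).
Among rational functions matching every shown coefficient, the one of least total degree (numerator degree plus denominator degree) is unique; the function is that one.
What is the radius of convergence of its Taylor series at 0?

The radius of convergence is 1/9.

No rational of total degree below 1 reproduces all 8 coefficients; solving the [0/1] Pade equations on them gives f(z) = 6/(z - 1/9), whose expansion matches every shown term.
Denominator factor (z - 1/9): pole of order 1 at 1/9, modulus 1/9.
The radius of convergence is the smallest modulus among the singular points: 1/9.


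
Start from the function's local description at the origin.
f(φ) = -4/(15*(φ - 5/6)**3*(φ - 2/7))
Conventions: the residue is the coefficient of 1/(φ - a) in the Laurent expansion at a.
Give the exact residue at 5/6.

The residue is -98784/60835.

At the order-3 pole 5/6 set g(φ) = (φ - (5/6))^3*f(φ) = -4/(15*(φ - 2/7)).
Order-3 pole: residue = g''(a)/2; g''(5/6) = -197568/60835, so the residue is -98784/60835.


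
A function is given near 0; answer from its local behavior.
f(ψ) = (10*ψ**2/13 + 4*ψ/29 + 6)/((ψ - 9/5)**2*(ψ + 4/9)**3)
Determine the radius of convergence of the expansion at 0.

The radius of convergence is 4/9.

Denominator factor (ψ - 9/5)^2: pole of order 2 at 9/5, modulus 9/5.
Denominator factor (ψ + 4/9)^3: pole of order 3 at -4/9, modulus 4/9.
The radius of convergence is the smallest modulus among the singular points: 4/9.


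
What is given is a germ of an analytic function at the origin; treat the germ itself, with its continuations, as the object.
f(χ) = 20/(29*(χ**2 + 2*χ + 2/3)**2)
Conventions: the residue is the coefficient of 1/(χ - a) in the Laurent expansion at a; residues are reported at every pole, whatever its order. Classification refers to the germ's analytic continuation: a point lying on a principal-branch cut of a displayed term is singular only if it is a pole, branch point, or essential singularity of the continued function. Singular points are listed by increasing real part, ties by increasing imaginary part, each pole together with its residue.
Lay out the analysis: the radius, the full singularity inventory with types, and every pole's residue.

Denominator factor (χ**2 + 2*χ + 2/3)^2: discriminant 4/3, real irrational roots -1 + (1/3)*sqrt(3) and -1 - (1/3)*sqrt(3); poles of order 2, moduli 1 - (1/3)*sqrt(3) and 1 + (1/3)*sqrt(3).
The radius of convergence is the smallest modulus among the singular points: 1 - (1/3)*sqrt(3).
The factor χ**2 + 2*χ + 2/3 splits as (χ - a)(χ - a') with a = -1 - (1/3)*sqrt(3), a' = -1 + (1/3)*sqrt(3). At the order-2 pole a set g(χ) = (χ - a)^2*f(χ) = [20/29] / (χ - a')^2.
Order-2 pole: residue = g'(a); g'(-1 - (1/3)*sqrt(3)) = (15/29)*sqrt(3), so the residue is (15/29)*sqrt(3).
The factor χ**2 + 2*χ + 2/3 splits as (χ - a)(χ - a') with a = -1 + (1/3)*sqrt(3), a' = -1 - (1/3)*sqrt(3). At the order-2 pole a set g(χ) = (χ - a)^2*f(χ) = [20/29] / (χ - a')^2.
Order-2 pole: residue = g'(a); g'(-1 + (1/3)*sqrt(3)) = -(15/29)*sqrt(3), so the residue is -(15/29)*sqrt(3).
List the singular points by increasing real part (a conjugate pair: the negative imaginary part first).

Radius of convergence at 0: 1 - (1/3)*sqrt(3).
At -1 - (1/3)*sqrt(3): a pole of order 2; residue (15/29)*sqrt(3).
At -1 + (1/3)*sqrt(3): a pole of order 2; residue -(15/29)*sqrt(3).


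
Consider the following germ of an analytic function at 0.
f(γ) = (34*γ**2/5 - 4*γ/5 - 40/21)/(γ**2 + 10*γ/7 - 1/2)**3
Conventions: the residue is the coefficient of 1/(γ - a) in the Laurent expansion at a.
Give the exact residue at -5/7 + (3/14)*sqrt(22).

The factor γ**2 + 10*γ/7 - 1/2 splits as (γ - a)(γ - a') with a = -5/7 + (3/14)*sqrt(22), a' = -5/7 - (3/14)*sqrt(22). At the order-3 pole a set g(γ) = (γ - a)^3*f(γ) = [34*γ**2/5 - 4*γ/5 - 40/21] / (γ - a')^3.
Order-3 pole: residue = g''(a)/2; g''(-5/7 + (3/14)*sqrt(22)) = -(38759/3234330)*sqrt(22), so the residue is -(38759/6468660)*sqrt(22).

The residue is -(38759/6468660)*sqrt(22).


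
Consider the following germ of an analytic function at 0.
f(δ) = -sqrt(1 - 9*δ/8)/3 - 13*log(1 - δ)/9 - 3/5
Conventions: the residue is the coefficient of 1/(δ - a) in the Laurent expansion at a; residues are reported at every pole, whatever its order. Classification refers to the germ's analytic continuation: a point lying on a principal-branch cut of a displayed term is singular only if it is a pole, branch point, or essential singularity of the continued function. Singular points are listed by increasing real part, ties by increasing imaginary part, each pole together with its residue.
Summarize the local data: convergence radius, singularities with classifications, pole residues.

Branch term (-13/9)*log(1 - δ/(1)): its argument vanishes at δ = 1, a logarithmic branch point, modulus 1.
Branch term (-1/3)*sqrt(1 - δ/(8/9)): its argument vanishes at δ = 8/9, a square-root branch point, modulus 8/9.
The radius of convergence is the smallest modulus among the singular points: 8/9.
List the singular points by increasing real part (a conjugate pair: the negative imaginary part first).

Radius of convergence at 0: 8/9.
At 8/9: an algebraic (square-root) branch point.
At 1: a logarithmic branch point.


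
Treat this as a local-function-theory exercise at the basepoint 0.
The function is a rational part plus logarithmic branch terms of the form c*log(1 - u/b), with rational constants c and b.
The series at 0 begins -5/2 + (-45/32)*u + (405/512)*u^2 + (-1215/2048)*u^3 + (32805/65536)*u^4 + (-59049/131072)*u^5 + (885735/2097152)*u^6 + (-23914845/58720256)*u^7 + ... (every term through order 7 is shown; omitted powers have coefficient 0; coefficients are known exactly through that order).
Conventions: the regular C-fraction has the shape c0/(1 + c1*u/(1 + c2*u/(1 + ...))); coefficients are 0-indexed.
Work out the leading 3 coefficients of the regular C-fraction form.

The regular C-fraction coefficients are [-5/2, -9/16, 9/8].

Taylor coefficients (read off): a_0 = -5/2, a_1 = -45/32, a_2 = 405/512.
c0 = a_0 = -5/2. Peel one level at a time: if S = 1 + c*u/S' with S'(0) = 1, then c is the u-coefficient of S and S' = c*u/(S - 1).
S_1 = c0/f = 1 + (-9/16)*u + (81/128)*u^2 + ...; c1 = -9/16.
S_2 = c1*u/(S_1 - 1) = 1 + (9/8)*u + ...; c2 = 9/8.
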